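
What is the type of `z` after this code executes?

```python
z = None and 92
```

'and' returns first falsy value (None)

NoneType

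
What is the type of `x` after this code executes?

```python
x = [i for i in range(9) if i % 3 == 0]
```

A list comprehension [...] produces a list

list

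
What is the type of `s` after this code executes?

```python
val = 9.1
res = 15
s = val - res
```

float - int returns float (9.1 - 15 = -5.9)

float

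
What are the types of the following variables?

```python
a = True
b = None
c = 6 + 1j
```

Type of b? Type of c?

b is NoneType; c is complex

NoneType, complex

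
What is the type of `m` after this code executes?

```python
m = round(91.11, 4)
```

round() with ndigits arg returns float

float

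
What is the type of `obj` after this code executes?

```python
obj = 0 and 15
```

'and' returns the first falsy value (0, which is int)

int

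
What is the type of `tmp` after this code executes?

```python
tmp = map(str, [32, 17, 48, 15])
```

map() returns a map iterator object

map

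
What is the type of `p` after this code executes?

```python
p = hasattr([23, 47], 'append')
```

hasattr() returns bool

bool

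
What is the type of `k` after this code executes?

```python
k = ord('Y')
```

ord() returns int (Unicode code point)

int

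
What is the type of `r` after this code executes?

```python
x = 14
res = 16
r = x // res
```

int // int returns int (14 // 16 = 0)

int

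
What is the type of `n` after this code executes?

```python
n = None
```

None has type NoneType

NoneType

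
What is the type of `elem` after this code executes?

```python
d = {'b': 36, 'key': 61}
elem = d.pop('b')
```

dict.pop() returns the value (int)

int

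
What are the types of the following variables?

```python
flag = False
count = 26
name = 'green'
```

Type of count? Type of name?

count is int; name is str

int, str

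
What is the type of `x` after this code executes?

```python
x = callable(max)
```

callable() returns bool

bool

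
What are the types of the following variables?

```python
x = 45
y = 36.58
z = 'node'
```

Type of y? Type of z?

y is float; z is str

float, str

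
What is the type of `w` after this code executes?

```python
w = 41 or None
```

'or' returns first truthy value (41, int)

int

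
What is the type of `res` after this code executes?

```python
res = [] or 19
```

'or' returns first truthy value (19, which is int)

int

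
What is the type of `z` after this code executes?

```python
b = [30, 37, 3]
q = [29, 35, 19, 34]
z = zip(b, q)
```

zip() returns a zip iterator object

zip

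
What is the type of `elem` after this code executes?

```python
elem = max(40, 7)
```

max() of ints returns int

int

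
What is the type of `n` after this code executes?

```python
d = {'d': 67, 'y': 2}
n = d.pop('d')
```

dict.pop() returns the value (int)

int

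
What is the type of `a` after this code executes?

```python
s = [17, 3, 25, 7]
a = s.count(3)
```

list.count() returns int

int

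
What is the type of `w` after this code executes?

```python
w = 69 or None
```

'or' returns first truthy value (69, int)

int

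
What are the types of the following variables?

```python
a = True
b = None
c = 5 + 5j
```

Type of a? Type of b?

a is bool; b is NoneType

bool, NoneType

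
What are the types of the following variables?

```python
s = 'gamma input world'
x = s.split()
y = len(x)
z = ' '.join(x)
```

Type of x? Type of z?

str.split() returns list; str.join() returns str

list, str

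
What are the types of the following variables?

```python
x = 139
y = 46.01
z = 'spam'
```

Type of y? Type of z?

y is float; z is str

float, str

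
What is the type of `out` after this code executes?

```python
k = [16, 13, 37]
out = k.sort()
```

list.sort() returns None (sorts in place)

NoneType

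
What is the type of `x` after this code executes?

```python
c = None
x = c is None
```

'is' comparison returns bool

bool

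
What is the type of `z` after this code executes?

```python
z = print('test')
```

print() returns None

NoneType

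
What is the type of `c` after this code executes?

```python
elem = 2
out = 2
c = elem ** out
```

int ** positive int returns int (2 ** 2 = 4)

int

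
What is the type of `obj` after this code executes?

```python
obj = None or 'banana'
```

'or' with None returns the other value ('banana', str)

str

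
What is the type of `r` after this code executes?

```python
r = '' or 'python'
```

'or' returns first truthy value ('python', which is str)

str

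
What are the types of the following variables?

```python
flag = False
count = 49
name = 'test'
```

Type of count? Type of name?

count is int; name is str

int, str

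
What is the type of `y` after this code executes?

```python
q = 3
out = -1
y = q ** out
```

int ** negative int returns float

float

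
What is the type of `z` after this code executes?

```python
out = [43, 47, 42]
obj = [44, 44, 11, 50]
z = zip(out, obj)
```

zip() returns a zip iterator object

zip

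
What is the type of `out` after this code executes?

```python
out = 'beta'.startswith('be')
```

str.startswith() returns bool

bool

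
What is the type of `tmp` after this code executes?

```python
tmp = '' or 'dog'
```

'or' returns first truthy value ('dog', which is str)

str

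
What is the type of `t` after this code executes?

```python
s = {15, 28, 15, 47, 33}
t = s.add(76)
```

set.add() returns None (mutates in place)

NoneType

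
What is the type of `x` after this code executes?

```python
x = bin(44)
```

bin() returns str representation

str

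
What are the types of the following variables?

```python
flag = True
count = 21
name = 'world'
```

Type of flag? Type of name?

flag is bool; name is str

bool, str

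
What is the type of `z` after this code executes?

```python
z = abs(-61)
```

abs() of int returns int

int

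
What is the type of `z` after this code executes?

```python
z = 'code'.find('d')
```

str.find() returns int (index, or -1)

int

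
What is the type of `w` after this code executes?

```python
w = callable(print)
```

callable() returns bool

bool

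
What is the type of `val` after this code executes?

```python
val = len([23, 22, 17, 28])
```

len() always returns int

int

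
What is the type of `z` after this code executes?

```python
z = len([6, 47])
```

len() always returns int

int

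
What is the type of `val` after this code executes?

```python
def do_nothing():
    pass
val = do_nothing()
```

A function with no return statement returns None

NoneType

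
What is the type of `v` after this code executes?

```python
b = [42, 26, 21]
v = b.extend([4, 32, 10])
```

list.extend() returns None

NoneType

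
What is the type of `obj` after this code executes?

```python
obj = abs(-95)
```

abs() of int returns int

int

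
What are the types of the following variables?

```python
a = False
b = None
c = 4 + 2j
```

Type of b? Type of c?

b is NoneType; c is complex

NoneType, complex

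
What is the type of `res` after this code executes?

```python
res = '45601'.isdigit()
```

str.isdigit() returns bool

bool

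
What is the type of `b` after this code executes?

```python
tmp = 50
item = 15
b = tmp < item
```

Comparison operators return bool

bool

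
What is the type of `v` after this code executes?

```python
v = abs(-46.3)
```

abs() of float returns float

float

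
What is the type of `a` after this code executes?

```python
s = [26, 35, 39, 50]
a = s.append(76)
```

list.append() returns None (mutates in place)

NoneType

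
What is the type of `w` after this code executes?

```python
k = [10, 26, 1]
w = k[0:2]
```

Slicing a list always returns a list

list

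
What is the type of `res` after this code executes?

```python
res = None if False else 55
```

Ternary: condition is False, else branch (55) taken → int

int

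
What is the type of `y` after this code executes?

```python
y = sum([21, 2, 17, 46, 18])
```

sum() of ints returns int

int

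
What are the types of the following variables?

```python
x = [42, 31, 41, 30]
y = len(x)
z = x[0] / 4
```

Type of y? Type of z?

len() returns int; int / int returns float

int, float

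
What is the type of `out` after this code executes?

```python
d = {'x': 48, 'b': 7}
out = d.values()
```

.values() returns a dict_values view object

dict_values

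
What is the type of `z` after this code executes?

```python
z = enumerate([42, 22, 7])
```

enumerate() returns an enumerate iterator object

enumerate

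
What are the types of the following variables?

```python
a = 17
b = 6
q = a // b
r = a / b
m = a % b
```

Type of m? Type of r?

int % int returns int; int / int returns float

int, float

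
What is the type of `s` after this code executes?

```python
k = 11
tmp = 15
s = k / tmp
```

int / int always returns float in Python 3 (11 / 15 = 0.733333)

float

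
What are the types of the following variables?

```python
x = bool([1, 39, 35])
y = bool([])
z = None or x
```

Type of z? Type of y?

None or <bool> returns the bool; bool() returns bool

bool, bool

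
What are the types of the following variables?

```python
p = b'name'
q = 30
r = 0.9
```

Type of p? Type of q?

p is bytes; q is int

bytes, int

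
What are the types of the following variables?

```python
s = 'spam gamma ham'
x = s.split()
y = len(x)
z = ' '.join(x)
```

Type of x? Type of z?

str.split() returns list; str.join() returns str

list, str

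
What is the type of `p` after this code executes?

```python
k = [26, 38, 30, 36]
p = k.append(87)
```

list.append() returns None (mutates in place)

NoneType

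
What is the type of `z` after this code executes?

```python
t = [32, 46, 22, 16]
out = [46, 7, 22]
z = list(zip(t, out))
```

list(zip(...)) returns a list of tuples

list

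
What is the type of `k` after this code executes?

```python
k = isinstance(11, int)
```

isinstance() returns bool

bool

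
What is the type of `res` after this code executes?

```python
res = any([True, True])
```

any() returns bool

bool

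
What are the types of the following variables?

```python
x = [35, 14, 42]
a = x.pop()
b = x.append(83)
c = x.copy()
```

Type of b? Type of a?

list.append() returns None; list.pop() returns the element (int)

NoneType, int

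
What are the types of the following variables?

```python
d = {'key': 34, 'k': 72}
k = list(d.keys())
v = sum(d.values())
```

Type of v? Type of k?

sum of int values returns int; list(...) returns list

int, list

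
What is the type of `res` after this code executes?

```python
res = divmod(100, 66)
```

divmod() returns a tuple (quotient, remainder)

tuple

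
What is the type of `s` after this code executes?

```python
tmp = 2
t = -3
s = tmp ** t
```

int ** negative int returns float

float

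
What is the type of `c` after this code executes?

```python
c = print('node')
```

print() returns None

NoneType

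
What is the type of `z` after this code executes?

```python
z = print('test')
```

print() returns None

NoneType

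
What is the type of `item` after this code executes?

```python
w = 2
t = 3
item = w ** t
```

int ** positive int returns int (2 ** 3 = 8)

int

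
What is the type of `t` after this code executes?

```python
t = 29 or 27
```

'or' returns the first truthy value (29, which is int)

int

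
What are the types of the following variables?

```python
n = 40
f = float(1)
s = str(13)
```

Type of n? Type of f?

n is int; f is float

int, float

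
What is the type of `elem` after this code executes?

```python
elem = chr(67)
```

chr() returns str (single character)

str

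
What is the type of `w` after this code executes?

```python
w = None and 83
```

'and' returns first falsy value (None)

NoneType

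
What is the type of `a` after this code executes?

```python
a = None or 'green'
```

'or' with None returns the other value ('green', str)

str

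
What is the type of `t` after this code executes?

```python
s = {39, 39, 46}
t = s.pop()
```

Popping from a set of ints returns int

int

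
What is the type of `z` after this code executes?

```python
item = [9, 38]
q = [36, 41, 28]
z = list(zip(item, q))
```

list(zip(...)) returns a list of tuples

list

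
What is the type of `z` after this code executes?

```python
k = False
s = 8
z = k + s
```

bool + int returns int (False is 0, so 0 + 8 = 8)

int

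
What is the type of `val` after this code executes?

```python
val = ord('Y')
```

ord() returns int (Unicode code point)

int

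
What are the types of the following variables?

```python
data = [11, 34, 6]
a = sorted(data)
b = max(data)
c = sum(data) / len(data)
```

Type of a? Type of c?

sorted() returns list; int / int returns float

list, float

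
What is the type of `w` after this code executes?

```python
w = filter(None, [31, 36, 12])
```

filter() returns a filter iterator object

filter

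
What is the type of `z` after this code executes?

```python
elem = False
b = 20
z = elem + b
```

bool + int returns int (False is 0, so 0 + 20 = 20)

int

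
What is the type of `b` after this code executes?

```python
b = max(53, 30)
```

max() of ints returns int

int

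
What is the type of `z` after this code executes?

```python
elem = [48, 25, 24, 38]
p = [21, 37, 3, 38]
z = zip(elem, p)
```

zip() returns a zip iterator object

zip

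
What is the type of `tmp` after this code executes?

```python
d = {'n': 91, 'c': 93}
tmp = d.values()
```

.values() returns a dict_values view object

dict_values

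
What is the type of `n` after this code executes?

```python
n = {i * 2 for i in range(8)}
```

A set comprehension {expr for x in iterable} produces a set

set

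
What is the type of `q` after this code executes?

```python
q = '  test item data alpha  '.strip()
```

str.strip() returns str

str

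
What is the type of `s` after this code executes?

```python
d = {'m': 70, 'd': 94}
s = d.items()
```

dict.items() returns a dict_items view

dict_items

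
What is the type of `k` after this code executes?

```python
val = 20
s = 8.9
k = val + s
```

int + float returns float (20 + 8.9 = 28.9)

float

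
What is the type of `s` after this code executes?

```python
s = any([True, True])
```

any() returns bool

bool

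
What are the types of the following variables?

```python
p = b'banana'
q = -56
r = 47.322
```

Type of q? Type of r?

q is int; r is float

int, float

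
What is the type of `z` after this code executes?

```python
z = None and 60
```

'and' returns first falsy value (None)

NoneType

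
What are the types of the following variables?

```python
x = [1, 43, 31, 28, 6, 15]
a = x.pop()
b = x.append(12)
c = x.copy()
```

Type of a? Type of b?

list.pop() returns the element (int); list.append() returns None

int, NoneType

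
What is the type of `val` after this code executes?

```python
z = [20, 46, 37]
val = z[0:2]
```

Slicing a list always returns a list

list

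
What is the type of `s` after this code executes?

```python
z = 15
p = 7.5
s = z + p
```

int + float returns float (15 + 7.5 = 22.5)

float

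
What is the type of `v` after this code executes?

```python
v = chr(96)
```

chr() returns str (single character)

str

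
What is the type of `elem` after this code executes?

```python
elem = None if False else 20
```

Ternary: condition is False, else branch (20) taken → int

int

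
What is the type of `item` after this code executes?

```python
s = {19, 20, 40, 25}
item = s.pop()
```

Popping from a set of ints returns int

int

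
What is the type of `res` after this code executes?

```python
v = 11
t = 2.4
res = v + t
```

int + float returns float (11 + 2.4 = 13.4)

float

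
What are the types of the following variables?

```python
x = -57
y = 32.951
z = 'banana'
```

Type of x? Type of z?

x is int; z is str

int, str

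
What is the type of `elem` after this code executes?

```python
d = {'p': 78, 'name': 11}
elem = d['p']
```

Accessing dict[str, int] with key 'p' returns int value 78

int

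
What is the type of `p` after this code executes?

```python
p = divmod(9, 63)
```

divmod() returns a tuple (quotient, remainder)

tuple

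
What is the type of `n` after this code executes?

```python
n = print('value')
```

print() returns None

NoneType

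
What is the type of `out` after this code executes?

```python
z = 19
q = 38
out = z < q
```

Comparison operators return bool

bool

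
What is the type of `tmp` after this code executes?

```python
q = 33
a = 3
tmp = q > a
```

Comparison operators return bool

bool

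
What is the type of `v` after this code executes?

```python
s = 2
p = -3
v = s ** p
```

int ** negative int returns float

float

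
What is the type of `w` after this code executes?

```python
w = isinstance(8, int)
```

isinstance() returns bool

bool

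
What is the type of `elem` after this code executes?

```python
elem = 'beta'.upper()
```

str.upper() returns str

str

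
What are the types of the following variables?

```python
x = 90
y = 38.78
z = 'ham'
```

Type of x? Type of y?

x is int; y is float

int, float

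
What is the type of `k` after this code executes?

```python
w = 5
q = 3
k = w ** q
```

int ** positive int returns int (5 ** 3 = 125)

int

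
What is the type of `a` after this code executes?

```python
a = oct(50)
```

oct() returns str representation

str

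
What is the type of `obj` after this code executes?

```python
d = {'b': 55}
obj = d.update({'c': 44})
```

dict.update() returns None

NoneType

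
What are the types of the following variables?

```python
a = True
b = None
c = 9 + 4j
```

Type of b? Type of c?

b is NoneType; c is complex

NoneType, complex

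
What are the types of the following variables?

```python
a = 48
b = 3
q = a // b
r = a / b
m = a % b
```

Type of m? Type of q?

int % int returns int; int // int returns int

int, int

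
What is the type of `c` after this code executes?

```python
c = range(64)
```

range() returns a range object

range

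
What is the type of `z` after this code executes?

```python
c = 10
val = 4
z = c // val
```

int // int returns int (10 // 4 = 2)

int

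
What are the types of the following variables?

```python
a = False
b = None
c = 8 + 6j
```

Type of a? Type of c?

a is bool; c is complex

bool, complex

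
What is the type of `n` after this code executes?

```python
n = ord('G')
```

ord() returns int (Unicode code point)

int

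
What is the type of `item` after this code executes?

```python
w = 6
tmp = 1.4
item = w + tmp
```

int + float returns float (6 + 1.4 = 7.4)

float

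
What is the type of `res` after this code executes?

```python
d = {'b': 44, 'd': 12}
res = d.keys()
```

.keys() returns a dict_keys view object

dict_keys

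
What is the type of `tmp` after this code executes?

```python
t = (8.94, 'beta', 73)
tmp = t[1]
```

Index 1 of tuple is 'beta' which is str

str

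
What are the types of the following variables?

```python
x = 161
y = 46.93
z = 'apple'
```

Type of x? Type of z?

x is int; z is str

int, str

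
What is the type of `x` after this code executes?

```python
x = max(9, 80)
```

max() of ints returns int

int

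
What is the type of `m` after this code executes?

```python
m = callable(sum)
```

callable() returns bool

bool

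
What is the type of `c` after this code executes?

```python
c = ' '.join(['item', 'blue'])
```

str.join() returns str

str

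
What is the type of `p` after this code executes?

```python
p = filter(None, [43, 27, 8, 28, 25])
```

filter() returns a filter iterator object

filter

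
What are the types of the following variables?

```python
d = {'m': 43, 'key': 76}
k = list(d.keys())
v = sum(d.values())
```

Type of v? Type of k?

sum of int values returns int; list(...) returns list

int, list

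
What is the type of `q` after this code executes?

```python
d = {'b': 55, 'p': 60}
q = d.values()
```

.values() returns a dict_values view object

dict_values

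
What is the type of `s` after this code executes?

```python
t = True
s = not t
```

'not' always returns bool

bool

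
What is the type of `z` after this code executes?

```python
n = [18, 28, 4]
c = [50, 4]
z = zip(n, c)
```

zip() returns a zip iterator object

zip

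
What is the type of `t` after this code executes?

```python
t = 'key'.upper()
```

str.upper() returns str

str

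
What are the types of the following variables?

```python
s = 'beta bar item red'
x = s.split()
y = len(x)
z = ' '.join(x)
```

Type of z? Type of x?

str.join() returns str; str.split() returns list

str, list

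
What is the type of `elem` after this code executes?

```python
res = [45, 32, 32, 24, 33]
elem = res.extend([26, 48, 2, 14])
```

list.extend() returns None

NoneType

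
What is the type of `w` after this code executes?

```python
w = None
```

None has type NoneType

NoneType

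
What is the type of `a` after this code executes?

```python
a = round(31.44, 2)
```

round() with ndigits arg returns float

float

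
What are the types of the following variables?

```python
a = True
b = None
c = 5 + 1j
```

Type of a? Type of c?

a is bool; c is complex

bool, complex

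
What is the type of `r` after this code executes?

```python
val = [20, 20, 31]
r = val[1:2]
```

Slicing a list always returns a list

list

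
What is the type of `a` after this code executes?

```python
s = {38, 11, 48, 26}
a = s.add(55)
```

set.add() returns None (mutates in place)

NoneType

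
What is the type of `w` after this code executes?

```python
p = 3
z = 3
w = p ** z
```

int ** positive int returns int (3 ** 3 = 27)

int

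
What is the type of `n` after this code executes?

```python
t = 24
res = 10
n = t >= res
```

Comparison operators return bool

bool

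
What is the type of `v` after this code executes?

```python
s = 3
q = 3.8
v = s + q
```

int + float returns float (3 + 3.8 = 6.8)

float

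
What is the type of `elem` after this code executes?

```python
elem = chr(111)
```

chr() returns str (single character)

str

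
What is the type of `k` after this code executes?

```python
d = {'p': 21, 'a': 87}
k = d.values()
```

.values() returns a dict_values view object

dict_values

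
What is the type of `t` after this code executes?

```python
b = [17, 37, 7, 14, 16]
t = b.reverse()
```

list.reverse() returns None

NoneType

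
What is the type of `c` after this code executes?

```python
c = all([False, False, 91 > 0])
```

all() returns bool

bool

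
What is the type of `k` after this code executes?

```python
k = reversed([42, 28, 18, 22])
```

reversed() on a list returns a list_reverseiterator

list_reverseiterator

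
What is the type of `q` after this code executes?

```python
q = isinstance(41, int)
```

isinstance() returns bool

bool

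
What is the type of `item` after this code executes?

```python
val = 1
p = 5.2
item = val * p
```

int * float returns float (1 * 5.2 = 5.2)

float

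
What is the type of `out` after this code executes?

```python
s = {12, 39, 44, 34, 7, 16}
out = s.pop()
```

Popping from a set of ints returns int

int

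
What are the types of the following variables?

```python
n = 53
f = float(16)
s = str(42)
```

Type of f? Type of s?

f is float; s is str

float, str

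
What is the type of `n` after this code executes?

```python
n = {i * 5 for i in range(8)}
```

A set comprehension {expr for x in iterable} produces a set

set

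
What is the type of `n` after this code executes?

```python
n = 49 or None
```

'or' returns first truthy value (49, int)

int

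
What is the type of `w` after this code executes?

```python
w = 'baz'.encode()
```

str.encode() returns bytes

bytes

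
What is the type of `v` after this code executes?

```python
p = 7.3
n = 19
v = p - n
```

float - int returns float (7.3 - 19 = -11.7)

float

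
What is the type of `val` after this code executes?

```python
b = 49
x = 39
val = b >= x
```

Comparison operators return bool

bool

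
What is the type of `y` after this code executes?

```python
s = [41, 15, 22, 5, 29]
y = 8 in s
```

'in' operator returns bool

bool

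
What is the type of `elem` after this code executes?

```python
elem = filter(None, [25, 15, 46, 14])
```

filter() returns a filter iterator object

filter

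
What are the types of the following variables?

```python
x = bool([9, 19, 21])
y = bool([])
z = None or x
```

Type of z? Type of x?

None or <bool> returns the bool; bool() returns bool

bool, bool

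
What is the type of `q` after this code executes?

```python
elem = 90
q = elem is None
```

'is' comparison returns bool

bool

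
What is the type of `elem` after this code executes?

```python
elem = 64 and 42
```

'and' returns the last value when all truthy (42, which is int)

int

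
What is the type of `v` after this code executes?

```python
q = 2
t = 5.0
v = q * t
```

int * float returns float (2 * 5.0 = 10.0)

float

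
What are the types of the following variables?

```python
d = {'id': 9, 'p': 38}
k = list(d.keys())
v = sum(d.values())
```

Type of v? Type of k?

sum of int values returns int; list(...) returns list

int, list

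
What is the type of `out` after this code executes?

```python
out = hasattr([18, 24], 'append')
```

hasattr() returns bool

bool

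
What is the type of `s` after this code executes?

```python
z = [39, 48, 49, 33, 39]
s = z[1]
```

Indexing a list of ints returns int (z[1] = 48)

int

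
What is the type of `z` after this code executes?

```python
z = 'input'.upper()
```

str.upper() returns str

str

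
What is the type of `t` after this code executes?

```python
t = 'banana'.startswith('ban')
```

str.startswith() returns bool

bool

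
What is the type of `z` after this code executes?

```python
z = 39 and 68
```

'and' returns the last value when all truthy (68, which is int)

int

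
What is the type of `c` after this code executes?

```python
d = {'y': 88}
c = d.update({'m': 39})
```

dict.update() returns None

NoneType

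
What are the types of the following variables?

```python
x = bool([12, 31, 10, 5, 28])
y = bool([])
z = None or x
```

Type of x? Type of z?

bool() returns bool; None or <bool> returns the bool

bool, bool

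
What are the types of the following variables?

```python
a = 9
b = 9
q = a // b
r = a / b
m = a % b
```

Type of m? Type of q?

int % int returns int; int // int returns int

int, int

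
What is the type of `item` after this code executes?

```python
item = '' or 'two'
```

'or' returns first truthy value ('two', which is str)

str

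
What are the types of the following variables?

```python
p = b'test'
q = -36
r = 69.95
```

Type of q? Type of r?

q is int; r is float

int, float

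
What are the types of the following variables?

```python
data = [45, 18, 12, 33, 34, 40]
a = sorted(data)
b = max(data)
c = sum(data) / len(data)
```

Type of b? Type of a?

max of ints returns int; sorted() returns list

int, list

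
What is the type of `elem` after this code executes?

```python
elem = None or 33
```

'or' with None returns the other value (33, int)

int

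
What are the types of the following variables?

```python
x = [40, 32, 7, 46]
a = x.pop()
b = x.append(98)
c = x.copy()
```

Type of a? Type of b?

list.pop() returns the element (int); list.append() returns None

int, NoneType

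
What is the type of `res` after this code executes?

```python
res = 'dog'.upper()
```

str.upper() returns str

str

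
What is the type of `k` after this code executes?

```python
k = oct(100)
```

oct() returns str representation

str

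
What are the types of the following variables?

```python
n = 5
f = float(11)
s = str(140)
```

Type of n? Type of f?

n is int; f is float

int, float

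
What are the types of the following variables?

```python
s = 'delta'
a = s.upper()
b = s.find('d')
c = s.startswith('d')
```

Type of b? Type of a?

str.find() returns int; str.upper() returns str

int, str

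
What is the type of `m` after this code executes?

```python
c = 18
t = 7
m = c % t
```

int % int returns int (18 % 7 = 4)

int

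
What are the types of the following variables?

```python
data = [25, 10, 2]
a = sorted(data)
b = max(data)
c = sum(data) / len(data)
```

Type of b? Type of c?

max of ints returns int; int / int returns float

int, float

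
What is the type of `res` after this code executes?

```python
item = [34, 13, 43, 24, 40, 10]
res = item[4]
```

Indexing a list of ints returns int (item[4] = 40)

int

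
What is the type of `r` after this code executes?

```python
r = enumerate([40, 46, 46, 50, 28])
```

enumerate() returns an enumerate iterator object

enumerate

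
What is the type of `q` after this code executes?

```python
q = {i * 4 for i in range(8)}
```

A set comprehension {expr for x in iterable} produces a set

set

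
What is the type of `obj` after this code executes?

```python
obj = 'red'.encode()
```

str.encode() returns bytes

bytes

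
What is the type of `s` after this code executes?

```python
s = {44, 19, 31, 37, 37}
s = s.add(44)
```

set.add() returns None (mutates in place)

NoneType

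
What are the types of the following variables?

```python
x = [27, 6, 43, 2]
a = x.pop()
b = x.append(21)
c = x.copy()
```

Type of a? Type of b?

list.pop() returns the element (int); list.append() returns None

int, NoneType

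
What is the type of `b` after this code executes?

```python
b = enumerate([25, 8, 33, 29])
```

enumerate() returns an enumerate iterator object

enumerate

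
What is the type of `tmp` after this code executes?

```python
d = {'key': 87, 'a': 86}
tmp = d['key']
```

Accessing dict[str, int] with key 'key' returns int value 87

int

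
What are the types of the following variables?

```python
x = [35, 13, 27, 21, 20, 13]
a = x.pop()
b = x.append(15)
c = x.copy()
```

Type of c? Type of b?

list.copy() returns list; list.append() returns None

list, NoneType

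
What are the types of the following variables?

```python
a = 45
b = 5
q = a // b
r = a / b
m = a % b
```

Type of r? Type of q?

int / int returns float; int // int returns int

float, int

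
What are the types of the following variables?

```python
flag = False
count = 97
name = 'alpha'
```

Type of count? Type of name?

count is int; name is str

int, str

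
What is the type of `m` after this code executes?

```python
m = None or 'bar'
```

'or' with None returns the other value ('bar', str)

str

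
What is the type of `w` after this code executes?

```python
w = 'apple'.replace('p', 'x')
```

str.replace() returns str

str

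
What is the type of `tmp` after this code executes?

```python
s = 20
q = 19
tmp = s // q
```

int // int returns int (20 // 19 = 1)

int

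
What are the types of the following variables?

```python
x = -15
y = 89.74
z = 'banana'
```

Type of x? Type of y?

x is int; y is float

int, float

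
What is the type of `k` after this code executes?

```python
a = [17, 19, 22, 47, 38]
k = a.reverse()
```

list.reverse() returns None

NoneType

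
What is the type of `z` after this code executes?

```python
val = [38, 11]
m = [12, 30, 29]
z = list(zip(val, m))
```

list(zip(...)) returns a list of tuples

list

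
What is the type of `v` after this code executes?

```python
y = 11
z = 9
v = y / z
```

int / int always returns float in Python 3 (11 / 9 = 1.22222)

float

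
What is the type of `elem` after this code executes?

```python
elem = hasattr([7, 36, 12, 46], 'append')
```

hasattr() returns bool

bool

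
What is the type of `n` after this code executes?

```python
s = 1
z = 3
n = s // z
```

int // int returns int (1 // 3 = 0)

int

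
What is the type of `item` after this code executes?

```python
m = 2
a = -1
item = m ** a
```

int ** negative int returns float

float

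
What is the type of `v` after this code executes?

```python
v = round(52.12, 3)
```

round() with ndigits arg returns float

float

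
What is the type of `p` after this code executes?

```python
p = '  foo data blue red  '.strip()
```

str.strip() returns str

str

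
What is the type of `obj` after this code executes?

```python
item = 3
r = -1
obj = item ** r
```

int ** negative int returns float

float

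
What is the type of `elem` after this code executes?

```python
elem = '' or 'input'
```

'or' returns first truthy value ('input', which is str)

str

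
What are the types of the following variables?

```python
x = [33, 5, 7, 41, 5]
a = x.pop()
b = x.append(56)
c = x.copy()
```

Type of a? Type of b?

list.pop() returns the element (int); list.append() returns None

int, NoneType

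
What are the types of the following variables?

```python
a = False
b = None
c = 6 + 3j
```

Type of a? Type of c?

a is bool; c is complex

bool, complex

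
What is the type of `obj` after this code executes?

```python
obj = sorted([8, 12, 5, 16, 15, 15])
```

sorted() always returns list

list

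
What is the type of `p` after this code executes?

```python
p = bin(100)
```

bin() returns str representation

str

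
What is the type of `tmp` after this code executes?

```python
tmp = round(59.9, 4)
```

round() with ndigits arg returns float

float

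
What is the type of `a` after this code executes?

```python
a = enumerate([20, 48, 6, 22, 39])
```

enumerate() returns an enumerate iterator object

enumerate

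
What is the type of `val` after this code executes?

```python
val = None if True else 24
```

Ternary: condition is True, if branch (None) taken → NoneType

NoneType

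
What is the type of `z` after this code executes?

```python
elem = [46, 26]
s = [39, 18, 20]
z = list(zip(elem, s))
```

list(zip(...)) returns a list of tuples

list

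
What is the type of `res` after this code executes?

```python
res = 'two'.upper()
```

str.upper() returns str

str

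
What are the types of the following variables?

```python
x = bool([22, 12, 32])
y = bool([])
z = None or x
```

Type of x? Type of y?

bool() returns bool; bool() returns bool

bool, bool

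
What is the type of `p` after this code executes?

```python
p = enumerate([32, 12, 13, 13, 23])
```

enumerate() returns an enumerate iterator object

enumerate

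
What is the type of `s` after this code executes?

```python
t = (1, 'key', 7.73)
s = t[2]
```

Index 2 of tuple is 7.73 which is float

float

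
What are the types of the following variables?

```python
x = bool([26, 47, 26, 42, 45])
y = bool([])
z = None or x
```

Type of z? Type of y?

None or <bool> returns the bool; bool() returns bool

bool, bool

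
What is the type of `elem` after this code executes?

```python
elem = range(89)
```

range() returns a range object

range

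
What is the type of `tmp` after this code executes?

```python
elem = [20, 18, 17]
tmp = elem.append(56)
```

list.append() returns None (mutates in place)

NoneType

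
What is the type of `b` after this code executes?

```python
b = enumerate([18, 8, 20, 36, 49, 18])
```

enumerate() returns an enumerate iterator object

enumerate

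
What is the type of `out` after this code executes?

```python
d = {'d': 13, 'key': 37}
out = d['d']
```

Accessing dict[str, int] with key 'd' returns int value 13

int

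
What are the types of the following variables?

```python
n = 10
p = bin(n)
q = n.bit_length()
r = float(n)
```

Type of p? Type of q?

bin() returns str; int.bit_length() returns int

str, int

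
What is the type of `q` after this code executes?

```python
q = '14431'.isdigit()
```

str.isdigit() returns bool

bool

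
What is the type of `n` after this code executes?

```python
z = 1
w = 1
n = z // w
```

int // int returns int (1 // 1 = 1)

int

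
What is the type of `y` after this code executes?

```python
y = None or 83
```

'or' with None returns the other value (83, int)

int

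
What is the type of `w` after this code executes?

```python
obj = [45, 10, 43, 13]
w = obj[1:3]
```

Slicing a list always returns a list

list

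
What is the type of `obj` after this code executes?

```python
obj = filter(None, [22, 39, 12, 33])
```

filter() returns a filter iterator object

filter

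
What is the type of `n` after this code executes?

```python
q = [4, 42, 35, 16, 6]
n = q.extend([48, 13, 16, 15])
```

list.extend() returns None

NoneType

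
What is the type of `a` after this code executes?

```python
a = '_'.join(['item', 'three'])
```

str.join() returns str

str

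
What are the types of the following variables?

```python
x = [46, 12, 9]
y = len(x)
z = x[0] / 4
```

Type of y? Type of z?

len() returns int; int / int returns float

int, float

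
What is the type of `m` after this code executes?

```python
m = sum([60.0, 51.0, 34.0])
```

sum() of floats returns float

float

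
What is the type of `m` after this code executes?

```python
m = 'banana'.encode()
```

str.encode() returns bytes

bytes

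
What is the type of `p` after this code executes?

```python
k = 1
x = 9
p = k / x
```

int / int always returns float in Python 3 (1 / 9 = 0.111111)

float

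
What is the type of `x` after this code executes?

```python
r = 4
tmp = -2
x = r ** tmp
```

int ** negative int returns float

float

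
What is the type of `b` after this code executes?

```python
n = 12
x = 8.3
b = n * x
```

int * float returns float (12 * 8.3 = 99.6)

float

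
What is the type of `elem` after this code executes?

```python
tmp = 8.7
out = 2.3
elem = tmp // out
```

float // float returns float (floor division preserves float type)

float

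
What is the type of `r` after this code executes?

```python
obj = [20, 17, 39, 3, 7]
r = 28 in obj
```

'in' operator returns bool

bool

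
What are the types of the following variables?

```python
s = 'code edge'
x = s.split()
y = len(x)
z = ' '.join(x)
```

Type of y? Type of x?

len() returns int; str.split() returns list

int, list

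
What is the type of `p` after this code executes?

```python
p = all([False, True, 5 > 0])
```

all() returns bool

bool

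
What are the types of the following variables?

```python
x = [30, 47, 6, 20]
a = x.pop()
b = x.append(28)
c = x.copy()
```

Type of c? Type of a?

list.copy() returns list; list.pop() returns the element (int)

list, int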